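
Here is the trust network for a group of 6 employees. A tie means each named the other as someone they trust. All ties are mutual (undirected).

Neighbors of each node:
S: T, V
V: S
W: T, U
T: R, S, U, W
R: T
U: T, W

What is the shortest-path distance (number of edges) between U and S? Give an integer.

2

One shortest route is U – T – S, which uses 2 edges, and U and S are not directly tied, so nothing shorter exists. So d(U,S) = 2.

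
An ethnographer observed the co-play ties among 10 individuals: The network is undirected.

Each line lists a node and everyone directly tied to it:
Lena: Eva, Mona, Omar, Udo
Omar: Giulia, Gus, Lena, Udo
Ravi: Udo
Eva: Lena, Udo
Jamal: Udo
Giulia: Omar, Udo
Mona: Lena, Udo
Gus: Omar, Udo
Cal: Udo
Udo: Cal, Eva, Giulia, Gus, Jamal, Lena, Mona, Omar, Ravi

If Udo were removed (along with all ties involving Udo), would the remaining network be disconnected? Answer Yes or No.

Yes

Removing Udo leaves {Ravi} with no path to {Jamal}, so the network splits into 4 components. Udo is a cut vertex.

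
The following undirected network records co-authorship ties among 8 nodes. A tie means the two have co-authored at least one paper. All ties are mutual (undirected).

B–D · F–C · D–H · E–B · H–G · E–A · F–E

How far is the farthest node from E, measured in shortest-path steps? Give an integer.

4

Distances from E: A:1, B:1, C:2, D:2, F:1, G:4, H:3.
The largest is 4 (to G), so the eccentricity of E is 4.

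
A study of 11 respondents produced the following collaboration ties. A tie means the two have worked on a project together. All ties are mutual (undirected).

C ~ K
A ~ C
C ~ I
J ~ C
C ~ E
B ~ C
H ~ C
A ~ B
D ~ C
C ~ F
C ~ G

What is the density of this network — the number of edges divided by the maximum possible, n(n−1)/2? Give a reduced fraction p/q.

There are 11 edges and 11 nodes, so the maximum possible is C(11,2) = 55.
Density = 11/55 = 1/5.

1/5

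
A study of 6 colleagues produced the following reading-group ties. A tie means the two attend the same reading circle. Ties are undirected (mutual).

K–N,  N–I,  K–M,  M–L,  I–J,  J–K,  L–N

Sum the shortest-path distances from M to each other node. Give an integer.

9

Distances from M: I:3, J:2, K:1, L:1, N:2.
Sum = 3 + 2 + 1 + 1 + 2 = 9.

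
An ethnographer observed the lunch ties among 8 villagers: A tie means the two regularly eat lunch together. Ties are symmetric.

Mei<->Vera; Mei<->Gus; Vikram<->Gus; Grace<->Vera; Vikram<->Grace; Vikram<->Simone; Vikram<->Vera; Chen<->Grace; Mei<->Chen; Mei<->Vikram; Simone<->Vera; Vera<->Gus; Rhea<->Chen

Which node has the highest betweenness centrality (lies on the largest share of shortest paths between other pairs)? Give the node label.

Unnormalized betweenness of each node: Chen:19/3, Grace:3, Gus:0, Mei:5, Rhea:0, Simone:0, Vera:10/3, Vikram:10/3.
Chen has the largest value, 19/3, making it the main broker — the node through which the most shortest paths run.

Chen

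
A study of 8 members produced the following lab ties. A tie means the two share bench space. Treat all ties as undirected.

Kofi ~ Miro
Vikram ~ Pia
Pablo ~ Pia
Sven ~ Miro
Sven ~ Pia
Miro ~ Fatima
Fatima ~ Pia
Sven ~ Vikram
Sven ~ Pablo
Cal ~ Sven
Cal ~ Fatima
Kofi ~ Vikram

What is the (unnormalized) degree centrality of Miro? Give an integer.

Miro is directly tied to Fatima, Kofi, and Sven. That is 3 neighbors, so the degree of Miro is 3.

3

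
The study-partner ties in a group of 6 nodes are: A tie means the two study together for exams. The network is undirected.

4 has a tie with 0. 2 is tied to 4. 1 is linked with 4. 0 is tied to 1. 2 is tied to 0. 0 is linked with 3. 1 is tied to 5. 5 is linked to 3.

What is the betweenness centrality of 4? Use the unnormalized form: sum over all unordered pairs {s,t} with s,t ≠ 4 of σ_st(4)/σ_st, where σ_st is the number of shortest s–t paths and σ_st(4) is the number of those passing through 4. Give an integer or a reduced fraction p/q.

Pairs whose geodesics pass through 4 — 5–2: 1/3; 2–1: 1/2.
All other pairs contribute 0.
Summing the contributions gives betweenness(4) = 5/6.

5/6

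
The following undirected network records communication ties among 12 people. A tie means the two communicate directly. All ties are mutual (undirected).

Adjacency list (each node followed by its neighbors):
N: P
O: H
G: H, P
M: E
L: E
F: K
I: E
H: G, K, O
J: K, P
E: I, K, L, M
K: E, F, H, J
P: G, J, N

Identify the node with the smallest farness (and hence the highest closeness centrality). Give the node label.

Farness (sum of distances to all others) for each node — E:23, F:29, G:28, H:23, I:33, J:24, K:19, L:33, M:33, N:38, O:33, P:28.
The smallest farness is 19, for K, so K has the highest closeness.

K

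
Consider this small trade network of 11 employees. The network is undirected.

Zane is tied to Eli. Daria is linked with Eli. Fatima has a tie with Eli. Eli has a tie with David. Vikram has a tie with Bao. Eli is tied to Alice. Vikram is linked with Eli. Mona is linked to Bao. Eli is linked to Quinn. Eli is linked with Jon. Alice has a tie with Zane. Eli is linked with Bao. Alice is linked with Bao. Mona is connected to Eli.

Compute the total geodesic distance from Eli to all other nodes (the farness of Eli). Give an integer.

Distances from Eli: Alice:1, Bao:1, Daria:1, David:1, Fatima:1, Jon:1, Mona:1, Quinn:1, Vikram:1, Zane:1.
Sum = 1 + 1 + 1 + 1 + 1 + 1 + 1 + 1 + 1 + 1 = 10.

10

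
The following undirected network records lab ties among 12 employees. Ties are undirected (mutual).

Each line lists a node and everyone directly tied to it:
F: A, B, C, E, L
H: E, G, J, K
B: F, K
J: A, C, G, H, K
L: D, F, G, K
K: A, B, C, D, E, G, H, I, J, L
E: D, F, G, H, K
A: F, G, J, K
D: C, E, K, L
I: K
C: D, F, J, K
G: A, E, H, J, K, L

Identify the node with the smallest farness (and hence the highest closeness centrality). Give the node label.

K

Farness (sum of distances to all others) for each node — A:18, B:20, C:18, D:18, E:17, F:18, G:16, H:18, I:22, J:17, K:12, L:18.
The smallest farness is 12, for K, so K has the highest closeness.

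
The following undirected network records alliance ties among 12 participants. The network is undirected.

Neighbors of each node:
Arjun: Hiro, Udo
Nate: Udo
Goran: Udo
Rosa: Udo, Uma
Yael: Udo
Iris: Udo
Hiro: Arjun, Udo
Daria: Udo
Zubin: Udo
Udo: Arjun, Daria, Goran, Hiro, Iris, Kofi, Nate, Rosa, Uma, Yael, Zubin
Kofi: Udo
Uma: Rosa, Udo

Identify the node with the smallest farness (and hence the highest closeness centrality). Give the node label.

Udo

Farness (sum of distances to all others) for each node — Arjun:20, Daria:21, Goran:21, Hiro:20, Iris:21, Kofi:21, Nate:21, Rosa:20, Udo:11, Uma:20, Yael:21, Zubin:21.
The smallest farness is 11, for Udo, so Udo has the highest closeness.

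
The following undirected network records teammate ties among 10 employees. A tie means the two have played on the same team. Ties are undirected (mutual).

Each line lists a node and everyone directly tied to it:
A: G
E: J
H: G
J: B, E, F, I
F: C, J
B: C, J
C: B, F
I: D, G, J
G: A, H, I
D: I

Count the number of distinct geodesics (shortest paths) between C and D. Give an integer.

2

The shortest distance is 4. The length-4 paths are: C–B–J–I–D; C–F–J–I–D.
That gives 2 distinct shortest paths.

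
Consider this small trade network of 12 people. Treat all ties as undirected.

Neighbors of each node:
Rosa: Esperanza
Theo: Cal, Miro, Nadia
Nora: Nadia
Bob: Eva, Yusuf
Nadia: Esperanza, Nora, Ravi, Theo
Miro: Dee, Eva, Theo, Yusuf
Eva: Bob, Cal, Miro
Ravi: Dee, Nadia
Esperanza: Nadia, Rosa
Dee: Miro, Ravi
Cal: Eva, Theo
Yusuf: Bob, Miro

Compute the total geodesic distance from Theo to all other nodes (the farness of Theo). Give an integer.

Distances from Theo: Bob:3, Cal:1, Dee:2, Esperanza:2, Eva:2, Miro:1, Nadia:1, Nora:2, Ravi:2, Rosa:3, Yusuf:2.
Sum = 3 + 1 + 2 + 2 + 2 + 1 + 1 + 2 + 2 + 3 + 2 = 21.

21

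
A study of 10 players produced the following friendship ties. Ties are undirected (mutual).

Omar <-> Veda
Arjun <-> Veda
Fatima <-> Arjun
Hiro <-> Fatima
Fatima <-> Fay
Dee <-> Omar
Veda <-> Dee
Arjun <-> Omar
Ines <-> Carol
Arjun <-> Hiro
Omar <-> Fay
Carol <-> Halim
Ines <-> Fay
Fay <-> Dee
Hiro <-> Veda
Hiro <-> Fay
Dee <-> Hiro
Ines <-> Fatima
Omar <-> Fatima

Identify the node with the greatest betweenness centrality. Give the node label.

Ines

Unnormalized betweenness of each node: Arjun:31/30, Carol:8, Dee:31/30, Fatima:241/30, Fay:241/30, Halim:0, Hiro:8/3, Ines:14, Omar:8/3, Veda:8/15.
Ines has the largest value, 14, making it the main broker — the node through which the most shortest paths run.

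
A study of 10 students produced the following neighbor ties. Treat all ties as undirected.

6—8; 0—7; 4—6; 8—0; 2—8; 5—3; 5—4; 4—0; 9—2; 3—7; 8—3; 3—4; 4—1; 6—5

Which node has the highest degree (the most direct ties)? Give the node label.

Degrees — 0:3, 1:1, 2:2, 3:4, 4:5, 5:3, 6:3, 7:2, 8:4, 9:1.
The maximum is 5, attained only by 4.

4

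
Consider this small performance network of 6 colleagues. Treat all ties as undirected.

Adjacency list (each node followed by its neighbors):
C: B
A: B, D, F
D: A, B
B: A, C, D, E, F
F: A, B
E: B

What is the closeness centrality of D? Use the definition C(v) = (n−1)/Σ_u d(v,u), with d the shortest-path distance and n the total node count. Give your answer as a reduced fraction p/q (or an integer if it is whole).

5/8

Distances from D: A:1, B:1, C:2, E:2, F:2. Sum = 8.
n = 6, so closeness = 5/8.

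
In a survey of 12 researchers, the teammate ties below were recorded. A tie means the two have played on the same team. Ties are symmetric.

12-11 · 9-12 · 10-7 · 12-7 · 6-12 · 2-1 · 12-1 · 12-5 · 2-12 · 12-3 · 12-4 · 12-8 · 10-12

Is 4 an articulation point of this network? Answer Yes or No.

Even without 4, every remaining node can still reach every other (the residual graph is connected), so 4 is not a cut vertex.

No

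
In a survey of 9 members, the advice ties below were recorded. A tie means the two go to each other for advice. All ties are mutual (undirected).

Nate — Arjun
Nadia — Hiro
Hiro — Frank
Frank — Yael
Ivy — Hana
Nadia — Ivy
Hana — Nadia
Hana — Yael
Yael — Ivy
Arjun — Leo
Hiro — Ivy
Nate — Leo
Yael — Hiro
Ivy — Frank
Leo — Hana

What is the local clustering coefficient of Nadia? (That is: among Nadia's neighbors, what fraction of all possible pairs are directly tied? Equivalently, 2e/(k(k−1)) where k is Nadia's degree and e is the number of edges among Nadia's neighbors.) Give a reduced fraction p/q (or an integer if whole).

2/3

Nadia's neighbors: Hana, Hiro, and Ivy (k = 3).
Possible neighbor pairs: C(3,2) = 3. Edges among them: Hana–Ivy, Hiro–Ivy → e = 2.
Clustering(Nadia) = 2/3.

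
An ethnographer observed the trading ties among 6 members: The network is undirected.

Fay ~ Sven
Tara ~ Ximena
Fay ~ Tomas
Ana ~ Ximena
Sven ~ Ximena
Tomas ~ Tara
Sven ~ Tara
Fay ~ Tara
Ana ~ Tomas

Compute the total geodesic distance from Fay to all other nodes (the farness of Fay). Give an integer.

7

Distances from Fay: Ana:2, Sven:1, Tara:1, Tomas:1, Ximena:2.
Sum = 2 + 1 + 1 + 1 + 2 = 7.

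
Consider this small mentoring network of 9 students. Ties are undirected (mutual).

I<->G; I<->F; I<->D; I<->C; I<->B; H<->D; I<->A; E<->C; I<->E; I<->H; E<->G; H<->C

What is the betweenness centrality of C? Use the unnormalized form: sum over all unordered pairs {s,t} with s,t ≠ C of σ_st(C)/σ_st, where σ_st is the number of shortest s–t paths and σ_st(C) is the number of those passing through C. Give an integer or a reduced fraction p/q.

1/2

Pairs whose geodesics pass through C — E–H: 1/2.
All other pairs contribute 0.
Summing the contributions gives betweenness(C) = 1/2.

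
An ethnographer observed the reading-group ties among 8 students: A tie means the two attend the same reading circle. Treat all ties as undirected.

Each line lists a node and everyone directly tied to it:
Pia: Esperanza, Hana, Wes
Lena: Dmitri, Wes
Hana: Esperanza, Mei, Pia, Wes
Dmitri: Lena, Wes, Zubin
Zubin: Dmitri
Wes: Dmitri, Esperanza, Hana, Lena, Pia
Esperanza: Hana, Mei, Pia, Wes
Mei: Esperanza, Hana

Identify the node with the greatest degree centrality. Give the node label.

Wes

Degrees — Dmitri:3, Esperanza:4, Hana:4, Lena:2, Mei:2, Pia:3, Wes:5, Zubin:1.
The maximum is 5, attained only by Wes.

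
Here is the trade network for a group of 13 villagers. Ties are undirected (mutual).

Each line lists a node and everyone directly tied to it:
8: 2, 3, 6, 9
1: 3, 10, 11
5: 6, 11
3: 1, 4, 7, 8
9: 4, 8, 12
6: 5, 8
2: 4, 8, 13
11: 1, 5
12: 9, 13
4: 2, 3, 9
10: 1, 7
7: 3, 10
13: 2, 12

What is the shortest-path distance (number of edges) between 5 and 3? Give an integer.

3

One shortest route is 5 – 11 – 1 – 3, which uses 3 edges, and at distance 2 from 5 we only reach {1, 8}, which does not include 3. So d(5,3) = 3.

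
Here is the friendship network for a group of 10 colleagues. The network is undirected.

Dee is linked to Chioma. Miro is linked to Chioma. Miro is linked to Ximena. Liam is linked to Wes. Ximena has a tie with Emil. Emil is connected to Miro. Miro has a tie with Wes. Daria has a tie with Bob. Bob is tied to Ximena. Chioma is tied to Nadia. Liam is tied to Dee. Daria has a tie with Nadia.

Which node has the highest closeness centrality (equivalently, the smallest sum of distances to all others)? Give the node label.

Farness (sum of distances to all others) for each node — Bob:22, Chioma:16, Daria:23, Dee:21, Emil:20, Liam:23, Miro:15, Nadia:20, Wes:20, Ximena:18.
The smallest farness is 15, for Miro, so Miro has the highest closeness.

Miro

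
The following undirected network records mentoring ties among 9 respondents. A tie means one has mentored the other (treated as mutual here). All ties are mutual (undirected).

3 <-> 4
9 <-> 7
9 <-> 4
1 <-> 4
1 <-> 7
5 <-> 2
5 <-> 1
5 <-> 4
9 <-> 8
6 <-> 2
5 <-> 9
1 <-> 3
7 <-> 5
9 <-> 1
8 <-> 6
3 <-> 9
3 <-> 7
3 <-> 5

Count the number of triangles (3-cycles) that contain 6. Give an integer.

0

6's neighbors are 2 and 8, but none of them are tied to each other, so no triangle contains 6.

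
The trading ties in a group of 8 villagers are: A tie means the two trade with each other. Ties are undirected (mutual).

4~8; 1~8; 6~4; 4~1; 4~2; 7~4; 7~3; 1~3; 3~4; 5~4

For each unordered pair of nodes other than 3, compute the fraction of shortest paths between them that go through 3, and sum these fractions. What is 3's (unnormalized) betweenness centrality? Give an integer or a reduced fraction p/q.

Pairs whose geodesics pass through 3 — 1–7: 1/2.
All other pairs contribute 0.
Summing the contributions gives betweenness(3) = 1/2.

1/2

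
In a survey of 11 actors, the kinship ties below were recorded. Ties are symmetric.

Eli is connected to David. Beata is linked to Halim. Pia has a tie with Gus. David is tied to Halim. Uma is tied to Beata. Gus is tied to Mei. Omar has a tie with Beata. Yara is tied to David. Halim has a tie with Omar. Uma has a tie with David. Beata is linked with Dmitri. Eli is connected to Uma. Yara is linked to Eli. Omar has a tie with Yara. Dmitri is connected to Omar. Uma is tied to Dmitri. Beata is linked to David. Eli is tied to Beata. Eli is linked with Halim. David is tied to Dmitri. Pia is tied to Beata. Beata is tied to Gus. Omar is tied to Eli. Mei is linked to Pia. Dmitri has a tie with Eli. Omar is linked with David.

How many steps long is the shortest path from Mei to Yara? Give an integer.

4

One shortest route is Mei – Pia – Beata – David – Yara, which uses 4 edges, and at distance 3 from Mei we only reach {David, Dmitri, Eli, Halim, Omar, Uma}, which does not include Yara. So d(Mei,Yara) = 4.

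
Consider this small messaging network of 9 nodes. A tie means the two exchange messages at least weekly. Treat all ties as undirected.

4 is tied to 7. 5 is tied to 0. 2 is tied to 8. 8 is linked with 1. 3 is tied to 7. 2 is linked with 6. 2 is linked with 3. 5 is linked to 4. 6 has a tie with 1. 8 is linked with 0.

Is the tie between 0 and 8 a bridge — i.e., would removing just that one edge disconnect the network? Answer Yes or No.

Even without that edge, 0 still reaches 8 via 0 – 5 – 4 – 7 – 3 – 2 – 8, so the network stays connected. Not a bridge.

No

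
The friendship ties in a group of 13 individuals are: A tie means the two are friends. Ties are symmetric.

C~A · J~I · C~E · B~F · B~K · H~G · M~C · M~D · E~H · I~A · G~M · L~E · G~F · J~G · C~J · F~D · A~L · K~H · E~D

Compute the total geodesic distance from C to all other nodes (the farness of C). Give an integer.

24

Distances from C: A:1, B:4, D:2, E:1, F:3, G:2, H:2, I:2, J:1, K:3, L:2, M:1.
Sum = 1 + 4 + 2 + 1 + 3 + 2 + 2 + 2 + 1 + 3 + 2 + 1 = 24.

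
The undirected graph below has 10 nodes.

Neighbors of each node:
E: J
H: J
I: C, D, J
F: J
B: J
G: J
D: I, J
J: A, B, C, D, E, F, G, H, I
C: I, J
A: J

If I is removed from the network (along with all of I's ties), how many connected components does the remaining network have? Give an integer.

I's neighbors (C, D, and J) remain reachable from one another through other ties, so the rest of the network stays in one piece.

1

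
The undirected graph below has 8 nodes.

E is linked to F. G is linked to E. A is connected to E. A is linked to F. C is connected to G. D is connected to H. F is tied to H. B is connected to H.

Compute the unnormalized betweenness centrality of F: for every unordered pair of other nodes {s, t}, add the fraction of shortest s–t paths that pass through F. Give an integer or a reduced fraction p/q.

12

Pairs whose geodesics pass through F — D–C: 1; D–A: 1; D–E: 1; D–G: 1; C–H: 1; C–B: 1; H–A: 1; H–E: 1; H–G: 1; A–B: 1; B–E: 1; B–G: 1.
All other pairs contribute 0.
Summing the contributions gives betweenness(F) = 12.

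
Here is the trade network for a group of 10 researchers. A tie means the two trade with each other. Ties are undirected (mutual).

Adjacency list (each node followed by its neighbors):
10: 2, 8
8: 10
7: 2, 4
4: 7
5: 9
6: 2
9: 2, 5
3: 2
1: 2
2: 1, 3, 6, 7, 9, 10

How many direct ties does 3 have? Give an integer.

1

3 is directly tied to 2. That is 1 neighbor, so the degree of 3 is 1.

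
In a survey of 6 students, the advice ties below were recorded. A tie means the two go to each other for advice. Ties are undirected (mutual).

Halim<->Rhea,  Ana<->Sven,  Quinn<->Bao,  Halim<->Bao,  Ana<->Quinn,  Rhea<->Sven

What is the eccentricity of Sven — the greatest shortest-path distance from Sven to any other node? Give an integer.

Distances from Sven: Ana:1, Bao:3, Halim:2, Quinn:2, Rhea:1.
The largest is 3 (to Bao), so the eccentricity of Sven is 3.

3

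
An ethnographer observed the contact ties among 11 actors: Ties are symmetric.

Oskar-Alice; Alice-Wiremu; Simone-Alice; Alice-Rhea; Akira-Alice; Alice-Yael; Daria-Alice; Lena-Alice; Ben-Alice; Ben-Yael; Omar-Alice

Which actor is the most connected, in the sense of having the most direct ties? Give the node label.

Degrees — Akira:1, Alice:10, Ben:2, Daria:1, Lena:1, Omar:1, Oskar:1, Rhea:1, Simone:1, Wiremu:1, Yael:2.
The maximum is 10, attained only by Alice.

Alice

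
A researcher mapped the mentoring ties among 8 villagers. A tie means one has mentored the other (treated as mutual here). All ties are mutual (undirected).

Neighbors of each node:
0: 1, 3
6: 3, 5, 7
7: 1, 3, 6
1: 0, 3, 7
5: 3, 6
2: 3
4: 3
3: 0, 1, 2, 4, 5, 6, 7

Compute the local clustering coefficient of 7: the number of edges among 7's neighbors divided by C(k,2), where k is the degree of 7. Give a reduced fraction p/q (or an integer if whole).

2/3

7's neighbors: 1, 3, and 6 (k = 3).
Possible neighbor pairs: C(3,2) = 3. Edges among them: 1–3, 3–6 → e = 2.
Clustering(7) = 2/3.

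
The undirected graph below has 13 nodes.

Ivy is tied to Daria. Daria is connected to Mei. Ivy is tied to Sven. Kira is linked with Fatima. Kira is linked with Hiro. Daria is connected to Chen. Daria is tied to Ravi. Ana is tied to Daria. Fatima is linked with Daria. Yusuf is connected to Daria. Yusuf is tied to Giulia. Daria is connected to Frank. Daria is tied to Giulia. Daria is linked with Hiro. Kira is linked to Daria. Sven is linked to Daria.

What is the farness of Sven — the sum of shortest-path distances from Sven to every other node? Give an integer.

22

Distances from Sven: Ana:2, Chen:2, Daria:1, Fatima:2, Frank:2, Giulia:2, Hiro:2, Ivy:1, Kira:2, Mei:2, Ravi:2, Yusuf:2.
Sum = 2 + 2 + 1 + 2 + 2 + 2 + 2 + 1 + 2 + 2 + 2 + 2 = 22.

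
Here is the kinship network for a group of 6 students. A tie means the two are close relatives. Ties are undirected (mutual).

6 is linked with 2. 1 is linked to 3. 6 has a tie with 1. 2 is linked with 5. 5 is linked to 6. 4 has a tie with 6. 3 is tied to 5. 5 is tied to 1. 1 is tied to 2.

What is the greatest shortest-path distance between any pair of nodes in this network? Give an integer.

Eccentricity of each node (its greatest distance to any other): 1:2, 2:2, 3:3, 4:3, 5:2, 6:2.
The maximum eccentricity is 3, realized for instance by the pair 4–3 via 4 – 6 – 5 – 3. So the diameter is 3.

3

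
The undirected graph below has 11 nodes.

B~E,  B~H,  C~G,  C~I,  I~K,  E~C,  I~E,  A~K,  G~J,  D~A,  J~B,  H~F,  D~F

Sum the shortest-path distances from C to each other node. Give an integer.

Distances from C: A:3, B:2, D:4, E:1, F:4, G:1, H:3, I:1, J:2, K:2.
Sum = 3 + 2 + 4 + 1 + 4 + 1 + 3 + 1 + 2 + 2 = 23.

23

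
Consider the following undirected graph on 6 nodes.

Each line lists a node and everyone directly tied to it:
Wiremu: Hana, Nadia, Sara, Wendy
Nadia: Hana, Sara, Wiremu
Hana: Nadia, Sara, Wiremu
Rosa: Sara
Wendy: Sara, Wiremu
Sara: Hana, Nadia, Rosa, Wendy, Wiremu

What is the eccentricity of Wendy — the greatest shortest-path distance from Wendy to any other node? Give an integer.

Distances from Wendy: Hana:2, Nadia:2, Rosa:2, Sara:1, Wiremu:1.
The largest is 2 (to Hana, Rosa, and Nadia), so the eccentricity of Wendy is 2.

2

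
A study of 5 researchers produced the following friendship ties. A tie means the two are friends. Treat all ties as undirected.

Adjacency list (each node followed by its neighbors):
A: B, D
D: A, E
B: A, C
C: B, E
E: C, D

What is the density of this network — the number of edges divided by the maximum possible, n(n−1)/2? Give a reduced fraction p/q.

There are 5 edges and 5 nodes, so the maximum possible is C(5,2) = 10.
Density = 5/10 = 1/2.

1/2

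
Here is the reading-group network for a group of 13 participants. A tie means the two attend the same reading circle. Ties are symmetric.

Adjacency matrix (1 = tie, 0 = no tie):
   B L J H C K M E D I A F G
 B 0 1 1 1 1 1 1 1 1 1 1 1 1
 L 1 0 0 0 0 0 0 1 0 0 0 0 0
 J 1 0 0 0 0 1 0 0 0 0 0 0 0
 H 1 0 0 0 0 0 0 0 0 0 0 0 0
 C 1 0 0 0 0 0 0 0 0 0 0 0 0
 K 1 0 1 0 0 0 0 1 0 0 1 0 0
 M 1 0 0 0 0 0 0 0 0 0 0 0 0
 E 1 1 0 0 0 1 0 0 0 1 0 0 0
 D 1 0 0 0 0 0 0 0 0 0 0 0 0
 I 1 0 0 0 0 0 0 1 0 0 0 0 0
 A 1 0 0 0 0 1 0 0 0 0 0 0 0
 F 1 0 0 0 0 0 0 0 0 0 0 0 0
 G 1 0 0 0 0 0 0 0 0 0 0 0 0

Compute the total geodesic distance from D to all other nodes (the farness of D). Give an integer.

23

Distances from D: A:2, B:1, C:2, E:2, F:2, G:2, H:2, I:2, J:2, K:2, L:2, M:2.
Sum = 2 + 1 + 2 + 2 + 2 + 2 + 2 + 2 + 2 + 2 + 2 + 2 = 23.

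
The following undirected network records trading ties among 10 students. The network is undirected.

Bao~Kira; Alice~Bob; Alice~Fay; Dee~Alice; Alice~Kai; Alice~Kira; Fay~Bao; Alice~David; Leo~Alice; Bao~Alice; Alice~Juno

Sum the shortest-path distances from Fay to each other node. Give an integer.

Distances from Fay: Alice:1, Bao:1, Bob:2, David:2, Dee:2, Juno:2, Kai:2, Kira:2, Leo:2.
Sum = 1 + 1 + 2 + 2 + 2 + 2 + 2 + 2 + 2 = 16.

16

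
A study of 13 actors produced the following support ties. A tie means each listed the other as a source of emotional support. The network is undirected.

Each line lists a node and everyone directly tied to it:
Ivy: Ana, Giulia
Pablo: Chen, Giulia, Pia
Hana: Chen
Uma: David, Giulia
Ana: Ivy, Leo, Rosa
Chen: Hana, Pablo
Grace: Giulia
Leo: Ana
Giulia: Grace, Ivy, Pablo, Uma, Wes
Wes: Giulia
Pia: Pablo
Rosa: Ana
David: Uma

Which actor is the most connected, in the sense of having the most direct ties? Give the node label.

Degrees — Ana:3, Chen:2, David:1, Giulia:5, Grace:1, Hana:1, Ivy:2, Leo:1, Pablo:3, Pia:1, Rosa:1, Uma:2, Wes:1.
The maximum is 5, attained only by Giulia.

Giulia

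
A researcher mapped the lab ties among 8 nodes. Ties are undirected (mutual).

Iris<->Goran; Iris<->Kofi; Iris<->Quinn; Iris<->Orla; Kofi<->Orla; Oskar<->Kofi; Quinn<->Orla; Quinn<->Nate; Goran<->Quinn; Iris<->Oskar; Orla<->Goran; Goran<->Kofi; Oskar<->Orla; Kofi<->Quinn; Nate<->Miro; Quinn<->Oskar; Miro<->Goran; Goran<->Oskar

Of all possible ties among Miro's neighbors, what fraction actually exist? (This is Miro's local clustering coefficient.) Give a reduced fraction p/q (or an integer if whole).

0

Miro's neighbors: Goran and Nate (k = 2).
Possible neighbor pairs: C(2,2) = 1. Edges among them: none → e = 0.
Clustering(Miro) = 0/1.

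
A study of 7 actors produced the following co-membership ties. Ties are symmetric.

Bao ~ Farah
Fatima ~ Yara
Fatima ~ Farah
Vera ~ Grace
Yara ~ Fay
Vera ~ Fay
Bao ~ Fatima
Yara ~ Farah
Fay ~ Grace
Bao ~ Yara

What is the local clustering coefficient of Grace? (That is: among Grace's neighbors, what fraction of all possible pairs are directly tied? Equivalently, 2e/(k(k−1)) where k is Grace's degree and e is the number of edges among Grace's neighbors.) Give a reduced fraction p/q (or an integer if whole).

1

Grace's neighbors: Fay and Vera (k = 2).
Possible neighbor pairs: C(2,2) = 1. Edges among them: Fay–Vera → e = 1.
Clustering(Grace) = 1/1.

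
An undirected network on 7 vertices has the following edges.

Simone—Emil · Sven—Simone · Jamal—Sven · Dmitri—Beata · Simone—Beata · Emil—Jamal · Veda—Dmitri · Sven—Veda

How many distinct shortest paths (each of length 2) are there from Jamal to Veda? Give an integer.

The shortest distance is 2, and the only length-2 path is Jamal–Sven–Veda. So there is exactly 1 shortest path.

1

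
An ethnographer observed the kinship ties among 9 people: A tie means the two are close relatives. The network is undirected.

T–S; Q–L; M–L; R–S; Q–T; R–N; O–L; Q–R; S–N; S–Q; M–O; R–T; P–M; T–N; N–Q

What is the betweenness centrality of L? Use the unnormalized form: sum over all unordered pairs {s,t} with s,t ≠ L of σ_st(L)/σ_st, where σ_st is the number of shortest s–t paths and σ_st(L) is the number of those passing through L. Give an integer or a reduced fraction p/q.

Pairs whose geodesics pass through L — Q–O: 1; Q–P: 1; Q–M: 1; N–O: 1; N–P: 1; N–M: 1; R–O: 1; R–P: 1; R–M: 1; T–O: 1; T–P: 1; T–M: 1; S–O: 1; S–P: 1 … (+1 more pairs).
All other pairs contribute 0.
Summing the contributions gives betweenness(L) = 15.

15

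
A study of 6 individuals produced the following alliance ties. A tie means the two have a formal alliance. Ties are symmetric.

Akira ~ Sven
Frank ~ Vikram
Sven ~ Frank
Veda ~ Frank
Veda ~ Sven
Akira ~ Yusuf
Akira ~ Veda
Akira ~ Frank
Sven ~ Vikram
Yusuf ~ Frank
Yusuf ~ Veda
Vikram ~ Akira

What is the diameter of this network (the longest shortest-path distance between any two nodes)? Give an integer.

2

Eccentricity of each node (its greatest distance to any other): Akira:1, Frank:1, Sven:2, Veda:2, Vikram:2, Yusuf:2.
The maximum eccentricity is 2, realized for instance by the pair Sven–Yusuf via Sven – Frank – Yusuf. So the diameter is 2.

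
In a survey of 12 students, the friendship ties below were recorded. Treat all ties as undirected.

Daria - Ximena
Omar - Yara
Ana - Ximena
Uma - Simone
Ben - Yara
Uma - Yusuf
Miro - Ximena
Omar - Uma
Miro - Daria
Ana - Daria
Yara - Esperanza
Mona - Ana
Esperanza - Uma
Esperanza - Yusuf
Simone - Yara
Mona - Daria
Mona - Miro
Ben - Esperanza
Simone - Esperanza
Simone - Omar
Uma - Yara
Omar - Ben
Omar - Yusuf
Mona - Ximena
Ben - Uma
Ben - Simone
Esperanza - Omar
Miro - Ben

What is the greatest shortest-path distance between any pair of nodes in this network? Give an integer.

Eccentricity of each node (its greatest distance to any other): Ana:5, Ben:3, Daria:4, Esperanza:4, Miro:3, Mona:4, Omar:4, Simone:4, Uma:4, Ximena:4, Yara:4, Yusuf:5.
The maximum eccentricity is 5, realized for instance by the pair Yusuf–Ana via Yusuf – Omar – Ben – Miro – Daria – Ana. So the diameter is 5.

5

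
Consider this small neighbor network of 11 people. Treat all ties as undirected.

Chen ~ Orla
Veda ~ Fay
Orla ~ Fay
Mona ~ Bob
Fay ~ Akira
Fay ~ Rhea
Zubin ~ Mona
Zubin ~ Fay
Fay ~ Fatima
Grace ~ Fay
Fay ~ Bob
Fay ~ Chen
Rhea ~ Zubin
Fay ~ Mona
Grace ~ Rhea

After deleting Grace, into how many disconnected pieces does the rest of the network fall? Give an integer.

Grace's neighbors (Fay and Rhea) remain reachable from one another through other ties, so the rest of the network stays in one piece.

1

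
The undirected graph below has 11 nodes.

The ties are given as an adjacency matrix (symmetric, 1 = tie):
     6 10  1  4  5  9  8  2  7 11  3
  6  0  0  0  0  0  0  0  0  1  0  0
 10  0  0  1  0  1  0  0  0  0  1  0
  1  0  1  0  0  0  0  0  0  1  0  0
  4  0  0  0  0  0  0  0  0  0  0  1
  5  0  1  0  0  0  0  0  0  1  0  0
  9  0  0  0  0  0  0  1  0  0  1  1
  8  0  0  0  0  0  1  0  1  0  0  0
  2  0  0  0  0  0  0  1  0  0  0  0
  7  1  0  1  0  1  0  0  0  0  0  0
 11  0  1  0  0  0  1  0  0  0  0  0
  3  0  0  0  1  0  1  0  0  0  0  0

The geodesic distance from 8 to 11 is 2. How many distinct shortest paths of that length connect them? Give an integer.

The shortest distance is 2, and the only length-2 path is 8–9–11. So there is exactly 1 shortest path.

1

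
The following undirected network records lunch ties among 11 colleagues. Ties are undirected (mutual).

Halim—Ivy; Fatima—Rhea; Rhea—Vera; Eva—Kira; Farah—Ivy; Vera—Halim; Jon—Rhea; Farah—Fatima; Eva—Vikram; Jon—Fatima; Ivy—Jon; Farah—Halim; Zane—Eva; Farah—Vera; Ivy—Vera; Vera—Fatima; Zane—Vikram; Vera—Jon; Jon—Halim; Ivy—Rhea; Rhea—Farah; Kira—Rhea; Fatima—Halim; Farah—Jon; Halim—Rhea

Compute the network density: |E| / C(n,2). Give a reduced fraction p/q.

There are 25 edges and 11 nodes, so the maximum possible is C(11,2) = 55.
Density = 25/55 = 5/11.

5/11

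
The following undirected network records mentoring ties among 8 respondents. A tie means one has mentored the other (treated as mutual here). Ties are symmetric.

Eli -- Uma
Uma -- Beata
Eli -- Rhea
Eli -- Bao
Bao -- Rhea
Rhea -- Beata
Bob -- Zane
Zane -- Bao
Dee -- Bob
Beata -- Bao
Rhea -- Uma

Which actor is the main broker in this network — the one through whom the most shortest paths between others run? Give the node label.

Bao

Unnormalized betweenness of each node: Bao:37/3, Beata:4/3, Bob:6, Dee:0, Eli:4/3, Rhea:5/3, Uma:1/3, Zane:10.
Bao has the largest value, 37/3, making it the main broker — the node through which the most shortest paths run.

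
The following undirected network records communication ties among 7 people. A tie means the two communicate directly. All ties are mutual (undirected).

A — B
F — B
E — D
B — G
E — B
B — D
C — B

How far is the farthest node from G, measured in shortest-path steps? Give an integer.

Distances from G: A:2, B:1, C:2, D:2, E:2, F:2.
The largest is 2 (to D, E, C, F, and A), so the eccentricity of G is 2.

2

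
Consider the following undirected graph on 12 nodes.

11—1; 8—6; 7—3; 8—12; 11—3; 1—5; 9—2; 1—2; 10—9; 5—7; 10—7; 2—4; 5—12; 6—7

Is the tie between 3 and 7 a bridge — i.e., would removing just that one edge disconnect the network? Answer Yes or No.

No

Even without that edge, 3 still reaches 7 via 3 – 11 – 1 – 5 – 7, so the network stays connected. Not a bridge.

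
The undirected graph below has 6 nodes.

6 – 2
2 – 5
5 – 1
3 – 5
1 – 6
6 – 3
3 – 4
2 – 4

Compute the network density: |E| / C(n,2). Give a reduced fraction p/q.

8/15

There are 8 edges and 6 nodes, so the maximum possible is C(6,2) = 15.
Density = 8/15.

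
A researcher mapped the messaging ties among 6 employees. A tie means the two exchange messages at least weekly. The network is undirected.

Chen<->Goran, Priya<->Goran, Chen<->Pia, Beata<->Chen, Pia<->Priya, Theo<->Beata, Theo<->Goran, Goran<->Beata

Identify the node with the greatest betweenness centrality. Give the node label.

Unnormalized betweenness of each node: Beata:5/6, Chen:13/6, Goran:11/3, Pia:1/2, Priya:5/6, Theo:0.
Goran has the largest value, 11/3, making it the main broker — the node through which the most shortest paths run.

Goran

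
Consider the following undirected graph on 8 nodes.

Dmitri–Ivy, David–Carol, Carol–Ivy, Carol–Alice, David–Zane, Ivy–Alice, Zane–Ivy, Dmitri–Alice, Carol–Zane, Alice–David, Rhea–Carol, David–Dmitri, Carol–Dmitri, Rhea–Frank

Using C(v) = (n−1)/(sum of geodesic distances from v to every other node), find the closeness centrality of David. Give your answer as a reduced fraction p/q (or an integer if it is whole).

7/11

Distances from David: Alice:1, Carol:1, Dmitri:1, Frank:3, Ivy:2, Rhea:2, Zane:1. Sum = 11.
n = 8, so closeness = 7/11.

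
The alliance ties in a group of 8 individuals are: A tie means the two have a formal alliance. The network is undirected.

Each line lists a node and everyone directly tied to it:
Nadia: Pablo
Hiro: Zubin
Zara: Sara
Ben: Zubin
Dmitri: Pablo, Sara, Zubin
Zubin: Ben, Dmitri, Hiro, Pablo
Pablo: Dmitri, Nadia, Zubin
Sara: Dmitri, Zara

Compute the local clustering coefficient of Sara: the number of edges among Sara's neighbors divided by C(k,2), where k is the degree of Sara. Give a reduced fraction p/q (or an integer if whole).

Sara's neighbors: Dmitri and Zara (k = 2).
Possible neighbor pairs: C(2,2) = 1. Edges among them: none → e = 0.
Clustering(Sara) = 0/1.

0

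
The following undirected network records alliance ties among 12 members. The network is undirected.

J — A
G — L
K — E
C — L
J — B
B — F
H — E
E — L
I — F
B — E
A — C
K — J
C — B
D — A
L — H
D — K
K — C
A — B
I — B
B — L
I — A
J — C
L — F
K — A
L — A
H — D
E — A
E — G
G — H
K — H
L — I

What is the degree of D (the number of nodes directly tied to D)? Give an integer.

3

D is directly tied to A, H, and K. That is 3 neighbors, so the degree of D is 3.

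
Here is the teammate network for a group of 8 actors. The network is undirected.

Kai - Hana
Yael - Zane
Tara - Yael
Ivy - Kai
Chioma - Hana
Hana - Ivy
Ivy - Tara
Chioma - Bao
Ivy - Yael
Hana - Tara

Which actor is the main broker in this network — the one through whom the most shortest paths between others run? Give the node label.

Hana

Unnormalized betweenness of each node: Bao:0, Chioma:6, Hana:21/2, Ivy:11/2, Kai:0, Tara:3, Yael:6, Zane:0.
Hana has the largest value, 21/2, making it the main broker — the node through which the most shortest paths run.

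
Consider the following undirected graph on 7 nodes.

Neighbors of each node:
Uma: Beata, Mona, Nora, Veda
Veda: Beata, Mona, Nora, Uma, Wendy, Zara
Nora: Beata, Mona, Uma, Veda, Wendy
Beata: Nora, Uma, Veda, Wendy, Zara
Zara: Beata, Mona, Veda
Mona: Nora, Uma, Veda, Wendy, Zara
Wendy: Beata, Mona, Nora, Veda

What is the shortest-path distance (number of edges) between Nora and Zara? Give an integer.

2

One shortest route is Nora – Beata – Zara, which uses 2 edges, and Nora and Zara are not directly tied, so nothing shorter exists. So d(Nora,Zara) = 2.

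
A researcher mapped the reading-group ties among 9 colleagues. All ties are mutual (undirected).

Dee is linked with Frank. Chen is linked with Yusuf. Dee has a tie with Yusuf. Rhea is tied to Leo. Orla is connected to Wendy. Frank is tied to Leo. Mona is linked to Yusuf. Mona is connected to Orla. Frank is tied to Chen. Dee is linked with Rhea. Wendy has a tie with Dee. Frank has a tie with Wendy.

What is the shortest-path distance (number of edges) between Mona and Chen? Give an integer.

One shortest route is Mona – Yusuf – Chen, which uses 2 edges, and Mona and Chen are not directly tied, so nothing shorter exists. So d(Mona,Chen) = 2.

2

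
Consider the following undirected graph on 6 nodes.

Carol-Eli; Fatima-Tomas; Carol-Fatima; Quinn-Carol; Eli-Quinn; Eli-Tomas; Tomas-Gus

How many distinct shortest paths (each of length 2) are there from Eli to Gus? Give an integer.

1

The shortest distance is 2, and the only length-2 path is Eli–Tomas–Gus. So there is exactly 1 shortest path.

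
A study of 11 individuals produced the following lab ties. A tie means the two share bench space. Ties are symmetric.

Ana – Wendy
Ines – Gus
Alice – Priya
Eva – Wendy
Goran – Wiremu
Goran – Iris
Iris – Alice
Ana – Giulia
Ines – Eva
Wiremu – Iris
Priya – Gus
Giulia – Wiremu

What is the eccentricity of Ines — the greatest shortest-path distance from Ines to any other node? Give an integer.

Distances from Ines: Alice:3, Ana:3, Eva:1, Giulia:4, Goran:5, Gus:1, Iris:4, Priya:2, Wendy:2, Wiremu:5.
The largest is 5 (to Wiremu and Goran), so the eccentricity of Ines is 5.

5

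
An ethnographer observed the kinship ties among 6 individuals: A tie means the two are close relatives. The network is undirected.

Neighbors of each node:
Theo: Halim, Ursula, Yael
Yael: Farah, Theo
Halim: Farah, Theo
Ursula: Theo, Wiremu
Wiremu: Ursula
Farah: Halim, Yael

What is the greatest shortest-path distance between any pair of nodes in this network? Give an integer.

4

Eccentricity of each node (its greatest distance to any other): Farah:4, Halim:3, Theo:2, Ursula:3, Wiremu:4, Yael:3.
The maximum eccentricity is 4, realized for instance by the pair Farah–Wiremu via Farah – Yael – Theo – Ursula – Wiremu. So the diameter is 4.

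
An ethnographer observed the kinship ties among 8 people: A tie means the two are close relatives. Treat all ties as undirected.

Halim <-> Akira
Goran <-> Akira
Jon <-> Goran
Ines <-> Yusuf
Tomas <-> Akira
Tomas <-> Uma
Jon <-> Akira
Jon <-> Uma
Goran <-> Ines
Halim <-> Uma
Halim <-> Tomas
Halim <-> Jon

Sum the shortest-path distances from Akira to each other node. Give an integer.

Distances from Akira: Goran:1, Halim:1, Ines:2, Jon:1, Tomas:1, Uma:2, Yusuf:3.
Sum = 1 + 1 + 2 + 1 + 1 + 2 + 3 = 11.

11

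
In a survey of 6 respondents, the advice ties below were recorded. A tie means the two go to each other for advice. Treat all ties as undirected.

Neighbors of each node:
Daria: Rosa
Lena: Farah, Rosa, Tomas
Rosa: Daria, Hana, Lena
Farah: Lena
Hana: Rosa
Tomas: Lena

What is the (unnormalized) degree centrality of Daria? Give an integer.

Daria is directly tied to Rosa. That is 1 neighbor, so the degree of Daria is 1.

1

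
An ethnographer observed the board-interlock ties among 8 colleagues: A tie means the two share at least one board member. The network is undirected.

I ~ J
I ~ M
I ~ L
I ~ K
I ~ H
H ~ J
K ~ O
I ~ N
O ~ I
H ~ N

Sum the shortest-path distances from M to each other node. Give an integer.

Distances from M: H:2, I:1, J:2, K:2, L:2, N:2, O:2.
Sum = 2 + 1 + 2 + 2 + 2 + 2 + 2 = 13.

13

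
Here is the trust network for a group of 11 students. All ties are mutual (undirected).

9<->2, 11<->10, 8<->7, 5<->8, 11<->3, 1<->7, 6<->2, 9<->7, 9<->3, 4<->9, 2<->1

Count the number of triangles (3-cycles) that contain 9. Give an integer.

9's neighbors are 2, 3, 4, and 7, but none of them are tied to each other, so no triangle contains 9.

0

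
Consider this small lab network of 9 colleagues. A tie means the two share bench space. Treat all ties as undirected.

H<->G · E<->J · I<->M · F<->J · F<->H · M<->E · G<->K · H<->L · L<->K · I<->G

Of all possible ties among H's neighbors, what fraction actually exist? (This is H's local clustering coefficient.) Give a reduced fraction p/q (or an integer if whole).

H's neighbors: F, G, and L (k = 3).
Possible neighbor pairs: C(3,2) = 3. Edges among them: none → e = 0.
Clustering(H) = 0/3 = 0.

0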